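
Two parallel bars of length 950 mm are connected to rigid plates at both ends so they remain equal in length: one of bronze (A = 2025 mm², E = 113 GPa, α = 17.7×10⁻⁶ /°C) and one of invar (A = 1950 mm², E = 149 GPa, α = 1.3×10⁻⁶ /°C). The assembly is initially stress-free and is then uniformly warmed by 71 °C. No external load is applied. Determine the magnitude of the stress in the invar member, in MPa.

Equilibrium of a rigid end plate with no external load gives equal and opposite internal forces ±P in the two members. Since α_{bronze} > α_{invar}, heating drives the bronze into compression and the invar into tension.
Compatibility of the two members (thermal + elastic change equal): (α₁ − α₂)ΔT = P·[1/(A₁E₁) + 1/(A₂E₂)].
|α₁ − α₂|·ΔT = 16.4×10⁻⁶ × 71 = 0.001164.
1/(A₁E₁) + 1/(A₂E₂) = 1/(2025×113×10³) + 1/(1950×149×10³) = 7.812×10⁻⁹ N⁻¹.
So P = 0.001164 / 7.812×10⁻⁹ = 149.1 kN.
σ_{invar} = P/A₂ = 149100/1950 = 76.44 MPa, tensile.

σ ≈ 76.4 MPa (tensile)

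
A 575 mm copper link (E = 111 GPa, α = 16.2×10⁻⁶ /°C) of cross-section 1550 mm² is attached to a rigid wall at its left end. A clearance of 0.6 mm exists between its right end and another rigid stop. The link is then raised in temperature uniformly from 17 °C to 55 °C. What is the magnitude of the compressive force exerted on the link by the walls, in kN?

If the wall were absent the link would grow by αΔT L = 16.2×10⁻⁶ × 38 × 575 = 0.354 mm.
This is smaller than the 0.6 mm clearance, so the link expands freely without reaching the stop — the stress is zero.

P ≈ 0 kN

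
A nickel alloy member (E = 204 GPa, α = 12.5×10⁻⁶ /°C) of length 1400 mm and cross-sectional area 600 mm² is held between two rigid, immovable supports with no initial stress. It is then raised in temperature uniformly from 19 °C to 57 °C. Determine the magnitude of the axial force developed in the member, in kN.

Full restraint means ε = 0, so the stress is σ = EαΔT = 204×10³ × 12.5×10⁻⁶ × 38 = 96.9 MPa.
Axial force P = σA = 96.9 × 600 = 58140 N = 58.14 kN, compressive.

P ≈ 58.1 kN (compressive)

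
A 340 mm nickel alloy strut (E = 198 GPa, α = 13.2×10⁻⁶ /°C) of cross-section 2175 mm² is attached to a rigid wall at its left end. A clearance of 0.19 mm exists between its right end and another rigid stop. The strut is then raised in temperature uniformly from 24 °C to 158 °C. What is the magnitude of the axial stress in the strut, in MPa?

If the wall were absent the strut would grow by αΔT L = 13.2×10⁻⁶ × 134 × 340 = 0.6014 mm.
This exceeds the 0.19 mm gap, so the wall pushes back. The portion of expansion that must be recovered elastically is δ_free − gap = 0.6014 − 0.19 = 0.4114 mm.
Compatibility: PL/(AE) = 0.4114 mm, so σ = P/A = E × (0.4114/340) = 239.6 MPa.

σ ≈ 240 MPa (compressive)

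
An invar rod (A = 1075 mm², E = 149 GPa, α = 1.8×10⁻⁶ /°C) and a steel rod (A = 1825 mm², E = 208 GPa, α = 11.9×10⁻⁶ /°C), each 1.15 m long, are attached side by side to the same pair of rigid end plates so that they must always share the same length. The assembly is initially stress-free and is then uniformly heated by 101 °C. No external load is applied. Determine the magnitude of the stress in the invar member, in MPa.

The steel has the larger α, so on heating it would change length more than the invar if both were free. The rigid plates force a common final length, so the steel is put into compression and the invar into tension, with equal and opposite forces P (no external load).
Setting the final lengths equal and cancelling L: (α₁ − α₂)ΔT = P/(A₁E₁) + P/(A₂E₂).
|α₁ − α₂|·ΔT = 10.1×10⁻⁶ × 101 = 0.00102.
1/(A₁E₁) + 1/(A₂E₂) = 1/(1075×149×10³) + 1/(1825×208×10³) = 8.878×10⁻⁹ N⁻¹.
So P = 0.00102 / 8.878×10⁻⁹ = 114.9 kN.
σ_{invar} = P/A₁ = 114900/1075 = 106.9 MPa, tensile.

σ ≈ 107 MPa (tensile)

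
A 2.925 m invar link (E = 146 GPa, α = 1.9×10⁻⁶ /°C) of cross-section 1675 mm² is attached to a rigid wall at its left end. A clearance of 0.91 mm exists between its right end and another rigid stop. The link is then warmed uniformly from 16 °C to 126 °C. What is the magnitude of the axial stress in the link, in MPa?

σ ≈ 0 MPa

If the wall were absent the link would grow by αΔT L = 1.9×10⁻⁶ × 110 × 2925 = 0.6113 mm.
Since δ_free = 0.611 mm is less than the 0.91 mm gap, the link never touches the wall. No axial force develops.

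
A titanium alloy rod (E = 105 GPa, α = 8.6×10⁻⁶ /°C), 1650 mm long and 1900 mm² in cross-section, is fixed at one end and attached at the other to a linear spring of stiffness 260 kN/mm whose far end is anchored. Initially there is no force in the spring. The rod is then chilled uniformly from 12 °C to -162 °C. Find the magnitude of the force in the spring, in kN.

The unrestrained thermal change is αΔT L = 8.6×10⁻⁶ × 174 × 1650 = 2.469 mm.
Let P be the tensile force in the spring. The rod extends elastically by PL/(AE) and the spring stretches by P/k; together these equal δ_free.
P [ L/(AE) + 1/k ] = δ_free → P [ 1650/(1900×105×10³) + 1/(260×10³) ] = 2.469.
P = 2.469 / 1.212×10⁻⁵ = 203800 N.

P ≈ 204 kN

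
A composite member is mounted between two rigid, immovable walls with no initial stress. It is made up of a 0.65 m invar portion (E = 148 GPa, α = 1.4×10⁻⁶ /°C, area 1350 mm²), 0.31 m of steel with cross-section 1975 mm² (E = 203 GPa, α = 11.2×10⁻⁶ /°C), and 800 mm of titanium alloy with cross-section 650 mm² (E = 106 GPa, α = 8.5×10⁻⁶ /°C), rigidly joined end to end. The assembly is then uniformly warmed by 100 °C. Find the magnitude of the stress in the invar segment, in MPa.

σ ≈ 53 MPa (compressive)

Free thermal expansion of the whole bar: Σ αᵢΔT Lᵢ = 1.4×10⁻⁶×100×650 + 11.2×10⁻⁶×100×310 + 8.5×10⁻⁶×100×800 = 1.118 mm.
Since the ends are fixed, an axial force P builds up, equal in every segment, with P · Σ Lᵢ/(AᵢEᵢ) = δ_free.
The series flexibility is Σ Lᵢ/(AᵢEᵢ) = 650/(1350×148×10³) + 310/(1975×203×10³) + 800/(650×106×10³) = 1.564×10⁻⁵ mm/N.
P = 1.118 / 1.564×10⁻⁵ = 71510 N = 71.51 kN, compressive.
σ_{invar} = P / A = 71510 / 1350 = 52.97 MPa.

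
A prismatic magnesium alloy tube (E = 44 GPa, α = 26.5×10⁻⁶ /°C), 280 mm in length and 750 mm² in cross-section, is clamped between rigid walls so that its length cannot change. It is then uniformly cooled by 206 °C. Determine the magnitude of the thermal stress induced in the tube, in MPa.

σ ≈ 240 MPa (tensile)

Because both ends are immovable the net strain is zero, and the suppressed thermal strain is αΔT = 26.5×10⁻⁶ × 206 = 5459×10⁻⁶.
Hence σ = E·αΔT = 44×10³ × 5459×10⁻⁶ = 240.2 MPa, tensile.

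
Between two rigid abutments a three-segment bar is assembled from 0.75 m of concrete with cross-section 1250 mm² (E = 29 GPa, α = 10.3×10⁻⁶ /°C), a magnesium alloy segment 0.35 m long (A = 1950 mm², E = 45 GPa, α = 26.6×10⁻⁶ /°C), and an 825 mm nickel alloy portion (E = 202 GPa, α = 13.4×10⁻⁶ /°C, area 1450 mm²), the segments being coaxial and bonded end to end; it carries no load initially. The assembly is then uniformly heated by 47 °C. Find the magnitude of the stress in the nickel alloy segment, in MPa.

With the walls removed the bar would change length by δ_free = Σ αᵢΔT Lᵢ = 10.3×10⁻⁶×47×750 + 26.6×10⁻⁶×47×350 + 13.4×10⁻⁶×47×825 = 1.32 mm.
Since the ends are fixed, an axial force P builds up, equal in every segment, with P · Σ Lᵢ/(AᵢEᵢ) = δ_free.
Σ Lᵢ/(AᵢEᵢ) = 750/(1250×29×10³) + 350/(1950×45×10³) + 825/(1450×202×10³) = 2.749×10⁻⁵ mm/N.
Hence P = δ_free / Σ(L/AE) = 1.32/2.749×10⁻⁵ = 48.02 kN (compressive).
σ_{nickel alloy} = P / A = 48020 / 1450 = 33.12 MPa.

σ ≈ 33.1 MPa (compressive)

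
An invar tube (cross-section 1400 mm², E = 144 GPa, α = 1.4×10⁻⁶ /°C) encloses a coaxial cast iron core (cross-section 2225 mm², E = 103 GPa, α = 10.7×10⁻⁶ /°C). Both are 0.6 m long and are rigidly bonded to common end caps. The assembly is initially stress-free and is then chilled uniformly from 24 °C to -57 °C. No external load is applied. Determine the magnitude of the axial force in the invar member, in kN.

The cast iron has the larger α, so on cooling it would change length more than the invar if both were free. The rigid plates force a common final length, so the cast iron is put into tension and the invar into compression, with equal and opposite forces P (no external load).
Setting the final lengths equal and cancelling L: (α₁ − α₂)ΔT = P/(A₁E₁) + P/(A₂E₂).
|α₁ − α₂|·ΔT = 9.3×10⁻⁶ × 81 = 0.0007533.
1/(A₁E₁) + 1/(A₂E₂) = 1/(1400×144×10³) + 1/(2225×103×10³) = 9.324×10⁻⁹ N⁻¹.
P = 0.0007533 / 9.324×10⁻⁹ = 80790 N = 80.79 kN.

P ≈ 80.8 kN (compressive in the invar)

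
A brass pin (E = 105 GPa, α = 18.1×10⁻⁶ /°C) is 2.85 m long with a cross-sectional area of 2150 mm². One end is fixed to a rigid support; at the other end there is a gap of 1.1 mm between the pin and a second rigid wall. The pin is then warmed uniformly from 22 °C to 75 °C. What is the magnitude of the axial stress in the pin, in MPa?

Free thermal elongation = αΔT L = 18.1×10⁻⁶ × 53 × 2850 = 2.734 mm.
The gap closes (δ_free > 1.1 mm) and the wall then resists a further 2.734 − 1.1 = 1.634 mm of expansion.
So σ = E(δ_free − g)/L = 105×10³ × 1.634/2850 = 60.2 MPa.

σ ≈ 60.2 MPa (compressive)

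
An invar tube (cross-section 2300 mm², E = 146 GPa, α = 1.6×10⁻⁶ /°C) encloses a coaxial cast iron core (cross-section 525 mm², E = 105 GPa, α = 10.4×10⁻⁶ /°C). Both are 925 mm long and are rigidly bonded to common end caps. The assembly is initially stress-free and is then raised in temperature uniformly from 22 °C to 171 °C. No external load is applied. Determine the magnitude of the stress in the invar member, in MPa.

σ ≈ 27 MPa (tensile)

Both members must finish at the same length. With the larger α, the cast iron tends to over-expand; the plates restrain it, putting the cast iron in compression and the invar in tension. With no external load the two internal forces are equal and opposite, magnitude P.
Setting the final lengths equal and cancelling L: (α₁ − α₂)ΔT = P/(A₁E₁) + P/(A₂E₂).
|α₁ − α₂|·ΔT = 8.8×10⁻⁶ × 149 = 0.001311.
1/(A₁E₁) + 1/(A₂E₂) = 1/(2300×146×10³) + 1/(525×105×10³) = 2.112×10⁻⁸ N⁻¹.
P = 0.001311 / 2.112×10⁻⁸ = 62090 N = 62.09 kN.
σ_{invar} = P/A₁ = 62090/2300 = 26.99 MPa, tensile.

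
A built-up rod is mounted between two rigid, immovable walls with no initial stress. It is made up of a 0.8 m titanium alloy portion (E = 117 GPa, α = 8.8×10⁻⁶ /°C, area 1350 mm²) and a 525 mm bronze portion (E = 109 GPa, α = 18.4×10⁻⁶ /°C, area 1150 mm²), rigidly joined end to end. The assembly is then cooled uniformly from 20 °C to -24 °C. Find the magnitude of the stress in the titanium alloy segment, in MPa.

Free thermal contraction of the whole bar: Σ αᵢΔT Lᵢ = 8.8×10⁻⁶×44×800 + 18.4×10⁻⁶×44×525 = 0.7348 mm.
The walls prevent any net length change, so an axial force P (same in every segment) develops. Compatibility: P · Σ Lᵢ/(AᵢEᵢ) = δ_free.
Σ Lᵢ/(AᵢEᵢ) = 800/(1350×117×10³) + 525/(1150×109×10³) = 9.253×10⁻⁶ mm/N.
Hence P = δ_free / Σ(L/AE) = 0.7348/9.253×10⁻⁶ = 79.41 kN (tensile).
σ_{titanium alloy} = P / A = 79410 / 1350 = 58.82 MPa.

σ ≈ 58.8 MPa (tensile)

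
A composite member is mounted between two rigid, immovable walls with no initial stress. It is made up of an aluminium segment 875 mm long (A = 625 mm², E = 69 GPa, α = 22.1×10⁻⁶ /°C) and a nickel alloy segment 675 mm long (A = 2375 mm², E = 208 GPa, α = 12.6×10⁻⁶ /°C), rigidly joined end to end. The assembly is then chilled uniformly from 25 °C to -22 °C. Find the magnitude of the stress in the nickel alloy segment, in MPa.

Free thermal contraction of the whole bar: Σ αᵢΔT Lᵢ = 22.1×10⁻⁶×47×875 + 12.6×10⁻⁶×47×675 = 1.309 mm.
The rigid supports impose zero overall length change; the single axial force P common to all segments must satisfy P Σ Lᵢ/(AᵢEᵢ) = δ_free.
The series flexibility is Σ Lᵢ/(AᵢEᵢ) = 875/(625×69×10³) + 675/(2375×208×10³) = 2.166×10⁻⁵ mm/N.
So P = 1.309 / 2.166×10⁻⁵ = 60.43 kN, tensile.
σ_{nickel alloy} = P / A = 60430 / 2375 = 25.44 MPa.

σ ≈ 25.4 MPa (tensile)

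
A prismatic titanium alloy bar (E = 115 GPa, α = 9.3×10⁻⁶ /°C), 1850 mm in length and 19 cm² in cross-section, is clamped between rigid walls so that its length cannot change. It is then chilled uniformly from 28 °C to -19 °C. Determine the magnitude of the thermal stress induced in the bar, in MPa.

Because both ends are immovable the net strain is zero, and the suppressed thermal strain is αΔT = 9.3×10⁻⁶ × 47 = 437.1×10⁻⁶.
The stress required to suppress this strain is σ = Eε = 115×10³ × 437.1×10⁻⁶ = 50.27 MPa, tensile since the bar is trying to contract.

σ ≈ 50.3 MPa (tensile)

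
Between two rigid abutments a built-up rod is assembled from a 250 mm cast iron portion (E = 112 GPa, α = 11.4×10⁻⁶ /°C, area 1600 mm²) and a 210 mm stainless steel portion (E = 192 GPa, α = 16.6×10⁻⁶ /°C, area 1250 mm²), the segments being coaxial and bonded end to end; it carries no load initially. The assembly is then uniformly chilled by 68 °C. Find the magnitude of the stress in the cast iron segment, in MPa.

Free thermal contraction of the whole bar: Σ αᵢΔT Lᵢ = 11.4×10⁻⁶×68×250 + 16.6×10⁻⁶×68×210 = 0.4308 mm.
Since the ends are fixed, an axial force P builds up, equal in every segment, with P · Σ Lᵢ/(AᵢEᵢ) = δ_free.
Σ Lᵢ/(AᵢEᵢ) = 250/(1600×112×10³) + 210/(1250×192×10³) = 2.27×10⁻⁶ mm/N.
P = 0.4308 / 2.27×10⁻⁶ = 189800 N = 189.8 kN, tensile.
σ_{cast iron} = P / A = 189800 / 1600 = 118.6 MPa.

σ ≈ 119 MPa (tensile)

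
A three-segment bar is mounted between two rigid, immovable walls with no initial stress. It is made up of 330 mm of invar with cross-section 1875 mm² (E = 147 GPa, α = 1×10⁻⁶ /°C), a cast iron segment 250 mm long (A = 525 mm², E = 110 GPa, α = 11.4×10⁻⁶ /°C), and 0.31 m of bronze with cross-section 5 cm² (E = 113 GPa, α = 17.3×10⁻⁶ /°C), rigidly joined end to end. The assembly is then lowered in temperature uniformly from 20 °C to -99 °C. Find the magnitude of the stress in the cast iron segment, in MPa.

With the walls removed the bar would change length by δ_free = Σ αᵢΔT Lᵢ = 1×10⁻⁶×119×330 + 11.4×10⁻⁶×119×250 + 17.3×10⁻⁶×119×310 = 1.017 mm.
Since the ends are fixed, an axial force P builds up, equal in every segment, with P · Σ Lᵢ/(AᵢEᵢ) = δ_free.
Σ Lᵢ/(AᵢEᵢ) = 330/(1875×147×10³) + 250/(525×110×10³) + 310/(500×113×10³) = 1.101×10⁻⁵ mm/N.
Hence P = δ_free / Σ(L/AE) = 1.017/1.101×10⁻⁵ = 92.31 kN (tensile).
σ_{cast iron} = P / A = 92310 / 525 = 175.8 MPa.

σ ≈ 176 MPa (tensile)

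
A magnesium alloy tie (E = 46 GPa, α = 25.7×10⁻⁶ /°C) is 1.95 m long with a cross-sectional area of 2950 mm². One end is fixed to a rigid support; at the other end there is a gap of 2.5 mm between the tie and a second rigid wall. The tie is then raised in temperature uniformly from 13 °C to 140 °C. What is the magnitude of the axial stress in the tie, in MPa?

Free thermal elongation = αΔT L = 25.7×10⁻⁶ × 127 × 1950 = 6.365 mm.
This exceeds the 2.5 mm gap, so the wall pushes back. The portion of expansion that must be recovered elastically is δ_free − gap = 6.365 − 2.5 = 3.865 mm.
Compatibility: PL/(AE) = 3.865 mm, so σ = P/A = E × (3.865/1950) = 91.17 MPa.

σ ≈ 91.2 MPa (compressive)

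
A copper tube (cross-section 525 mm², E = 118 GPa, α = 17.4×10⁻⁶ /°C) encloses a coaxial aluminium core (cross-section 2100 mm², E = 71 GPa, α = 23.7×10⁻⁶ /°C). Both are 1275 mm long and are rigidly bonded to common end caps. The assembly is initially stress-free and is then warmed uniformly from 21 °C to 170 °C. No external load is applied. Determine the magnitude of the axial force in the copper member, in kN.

Both members must finish at the same length. With the larger α, the aluminium tends to over-expand; the plates restrain it, putting the aluminium in compression and the copper in tension. With no external load the two internal forces are equal and opposite, magnitude P.
Setting the final lengths equal and cancelling L: (α₁ − α₂)ΔT = P/(A₁E₁) + P/(A₂E₂).
|α₁ − α₂|·ΔT = 6.3×10⁻⁶ × 149 = 0.0009387.
1/(A₁E₁) + 1/(A₂E₂) = 1/(525×118×10³) + 1/(2100×71×10³) = 2.285×10⁻⁸ N⁻¹.
P = 0.0009387 / 2.285×10⁻⁸ = 41080 N = 41.08 kN.

P ≈ 41.1 kN (tensile in the copper)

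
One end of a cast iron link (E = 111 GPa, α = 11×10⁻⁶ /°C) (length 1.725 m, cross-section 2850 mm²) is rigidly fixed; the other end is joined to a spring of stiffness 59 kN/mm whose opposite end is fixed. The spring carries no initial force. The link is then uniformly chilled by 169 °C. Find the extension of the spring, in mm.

δ ≈ 2.43 mm

Free thermal contraction: δ_free = αΔT L = 11×10⁻⁶ × 169 × 1725 = 3.207 mm.
Let P be the tensile force in the spring. The link extends elastically by PL/(AE) and the spring stretches by P/k; together these equal δ_free.
P [ L/(AE) + 1/k ] = δ_free → P [ 1725/(2850×111×10³) + 1/(59×10³) ] = 3.207.
P = 3.207 / 2.24×10⁻⁵ = 143100 N.
Spring extension = P/k = 143100/(59×10³) = 2.426 mm.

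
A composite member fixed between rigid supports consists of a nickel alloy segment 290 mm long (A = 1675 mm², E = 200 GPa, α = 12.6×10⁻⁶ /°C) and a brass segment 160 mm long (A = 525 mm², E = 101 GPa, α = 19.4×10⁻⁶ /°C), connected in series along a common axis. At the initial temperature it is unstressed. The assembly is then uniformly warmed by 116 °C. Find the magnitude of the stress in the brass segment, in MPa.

Free thermal expansion of the whole bar: Σ αᵢΔT Lᵢ = 12.6×10⁻⁶×116×290 + 19.4×10⁻⁶×116×160 = 0.7839 mm.
Since the ends are fixed, an axial force P builds up, equal in every segment, with P · Σ Lᵢ/(AᵢEᵢ) = δ_free.
The series flexibility is Σ Lᵢ/(AᵢEᵢ) = 290/(1675×200×10³) + 160/(525×101×10³) = 3.883×10⁻⁶ mm/N.
So P = 0.7839 / 3.883×10⁻⁶ = 201.9 kN, compressive.
σ_{brass} = P / A = 201900 / 525 = 384.5 MPa.

σ ≈ 385 MPa (compressive)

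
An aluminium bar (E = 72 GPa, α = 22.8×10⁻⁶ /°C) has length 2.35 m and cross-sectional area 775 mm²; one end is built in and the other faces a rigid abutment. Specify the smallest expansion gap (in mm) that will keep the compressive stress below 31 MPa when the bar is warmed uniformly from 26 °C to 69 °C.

Free expansion if unrestrained: δ_free = αΔT L = 22.8×10⁻⁶ × 43 × 2350 = 2.304 mm.
A stress of 31 MPa corresponds to the wall pushing the bar back by σL/E = 31×2350/(72×10³) = 1.012 mm.
The gap must absorb the remainder: g_min = 2.304 − 1.012 = 1.292 mm.

g ≈ 1.29 mm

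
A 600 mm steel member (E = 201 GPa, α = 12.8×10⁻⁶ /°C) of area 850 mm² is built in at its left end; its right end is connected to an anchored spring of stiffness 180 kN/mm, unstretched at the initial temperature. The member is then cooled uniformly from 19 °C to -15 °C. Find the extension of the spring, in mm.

δ ≈ 0.16 mm

Free thermal contraction: δ_free = αΔT L = 12.8×10⁻⁶ × 34 × 600 = 0.2611 mm.
With a force P in the spring, the elastic change of the member is PL/(AE) and that of the spring is P/k; compatibility requires their sum to equal δ_free.
So P = δ_free / [L/(AE) + 1/k] = 0.2611 / [ 600/(850×201×10³) + 1/(180×10³) ].
P = 0.2611 / 9.067×10⁻⁶ = 28800 N.
Spring extension = P/k = 28800/(180×10³) = 0.16 mm.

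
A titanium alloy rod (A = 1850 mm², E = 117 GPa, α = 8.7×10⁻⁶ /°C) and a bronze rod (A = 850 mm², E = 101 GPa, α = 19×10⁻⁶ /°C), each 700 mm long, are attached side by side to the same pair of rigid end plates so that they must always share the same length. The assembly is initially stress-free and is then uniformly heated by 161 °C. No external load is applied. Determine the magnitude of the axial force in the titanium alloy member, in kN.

P ≈ 102 kN (tensile in the titanium alloy)

The bronze has the larger α, so on heating it would change length more than the titanium alloy if both were free. The rigid plates force a common final length, so the bronze is put into compression and the titanium alloy into tension, with equal and opposite forces P (no external load).
Setting the final lengths equal and cancelling L: (α₁ − α₂)ΔT = P/(A₁E₁) + P/(A₂E₂).
|α₁ − α₂|·ΔT = 10.3×10⁻⁶ × 161 = 0.001658.
1/(A₁E₁) + 1/(A₂E₂) = 1/(1850×117×10³) + 1/(850×101×10³) = 1.627×10⁻⁸ N⁻¹.
P = 0.001658 / 1.627×10⁻⁸ = 101900 N = 101.9 kN.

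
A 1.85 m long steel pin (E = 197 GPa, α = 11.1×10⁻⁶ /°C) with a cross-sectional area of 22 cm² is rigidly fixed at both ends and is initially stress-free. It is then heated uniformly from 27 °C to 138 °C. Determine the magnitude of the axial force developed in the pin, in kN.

Full restraint means ε = 0, so the stress is σ = EαΔT = 197×10³ × 11.1×10⁻⁶ × 111 = 242.7 MPa.
P = AEαΔT = 2200 × 197×10³ × 11.1×10⁻⁶ × 111 = 534 kN (compressive).

P ≈ 534 kN (compressive)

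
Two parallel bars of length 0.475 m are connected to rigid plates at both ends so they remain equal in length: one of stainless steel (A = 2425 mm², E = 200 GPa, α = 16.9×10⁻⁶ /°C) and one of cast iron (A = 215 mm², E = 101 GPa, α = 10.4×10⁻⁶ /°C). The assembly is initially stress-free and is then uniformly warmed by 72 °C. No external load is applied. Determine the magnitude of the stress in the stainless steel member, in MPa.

Both members must finish at the same length. With the larger α, the stainless steel tends to over-expand; the plates restrain it, putting the stainless steel in compression and the cast iron in tension. With no external load the two internal forces are equal and opposite, magnitude P.
Compatibility of the two members (thermal + elastic change equal): (α₁ − α₂)ΔT = P·[1/(A₁E₁) + 1/(A₂E₂)].
|α₁ − α₂|·ΔT = 6.5×10⁻⁶ × 72 = 0.000468.
1/(A₁E₁) + 1/(A₂E₂) = 1/(2425×200×10³) + 1/(215×101×10³) = 4.811×10⁻⁸ N⁻¹.
So P = 0.000468 / 4.811×10⁻⁸ = 9.727 kN.
σ_{stainless steel} = P/A₁ = 9727/2425 = 4.011 MPa, compressive.

σ ≈ 4.01 MPa (compressive)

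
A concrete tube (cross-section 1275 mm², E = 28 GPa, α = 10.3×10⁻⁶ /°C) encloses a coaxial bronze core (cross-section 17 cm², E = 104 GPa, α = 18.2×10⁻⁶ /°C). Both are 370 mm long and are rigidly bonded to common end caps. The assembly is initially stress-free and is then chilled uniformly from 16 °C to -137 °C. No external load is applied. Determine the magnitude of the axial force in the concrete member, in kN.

Both members must finish at the same length. With the larger α, the bronze tends to over-contract; the plates restrain it, putting the bronze in tension and the concrete in compression. With no external load the two internal forces are equal and opposite, magnitude P.
Equating the net (thermal + elastic) strains gives |α₁ − α₂|·ΔT = P·[1/(A₁E₁) + 1/(A₂E₂)].
|α₁ − α₂|·ΔT = 7.9×10⁻⁶ × 153 = 0.001209.
1/(A₁E₁) + 1/(A₂E₂) = 1/(1275×28×10³) + 1/(1700×104×10³) = 3.367×10⁻⁸ N⁻¹.
So P = 0.001209 / 3.367×10⁻⁸ = 35.9 kN.

P ≈ 35.9 kN (compressive in the concrete)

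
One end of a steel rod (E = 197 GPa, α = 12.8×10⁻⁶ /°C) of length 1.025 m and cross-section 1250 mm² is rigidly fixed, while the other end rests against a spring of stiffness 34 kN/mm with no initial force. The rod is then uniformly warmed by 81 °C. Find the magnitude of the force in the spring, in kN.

P ≈ 31.7 kN

The unrestrained thermal change is αΔT L = 12.8×10⁻⁶ × 81 × 1025 = 1.063 mm.
Let P be the compressive force at the spring. The rod shortens elastically by PL/(AE) and the spring compresses by P/k; together these equal δ_free.
So P = δ_free / [L/(AE) + 1/k] = 1.063 / [ 1025/(1250×197×10³) + 1/(34×10³) ].
P = 1.063 / 3.357×10⁻⁵ = 31650 N.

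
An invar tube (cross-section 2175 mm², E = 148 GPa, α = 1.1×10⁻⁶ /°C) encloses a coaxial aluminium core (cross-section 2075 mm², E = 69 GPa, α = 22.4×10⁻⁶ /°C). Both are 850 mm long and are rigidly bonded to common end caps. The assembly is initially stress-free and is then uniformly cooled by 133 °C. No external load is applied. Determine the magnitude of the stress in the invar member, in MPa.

σ ≈ 129 MPa (compressive)

The aluminium has the larger α, so on cooling it would change length more than the invar if both were free. The rigid plates force a common final length, so the aluminium is put into tension and the invar into compression, with equal and opposite forces P (no external load).
Compatibility of the two members (thermal + elastic change equal): (α₁ − α₂)ΔT = P·[1/(A₁E₁) + 1/(A₂E₂)].
|α₁ − α₂|·ΔT = 21.3×10⁻⁶ × 133 = 0.002833.
1/(A₁E₁) + 1/(A₂E₂) = 1/(2175×148×10³) + 1/(2075×69×10³) = 1.009×10⁻⁸ N⁻¹.
P = 0.002833 / 1.009×10⁻⁸ = 280700 N = 280.7 kN.
σ_{invar} = P/A₁ = 280700/2175 = 129.1 MPa, compressive.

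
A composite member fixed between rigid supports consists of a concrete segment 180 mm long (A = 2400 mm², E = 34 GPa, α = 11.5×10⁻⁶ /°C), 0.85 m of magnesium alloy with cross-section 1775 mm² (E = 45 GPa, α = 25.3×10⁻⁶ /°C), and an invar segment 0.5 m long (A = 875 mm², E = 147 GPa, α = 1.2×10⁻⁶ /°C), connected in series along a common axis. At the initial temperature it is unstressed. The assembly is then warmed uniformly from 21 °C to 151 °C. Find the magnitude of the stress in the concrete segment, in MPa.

σ ≈ 78.2 MPa (compressive)

With the walls removed the bar would change length by δ_free = Σ αᵢΔT Lᵢ = 11.5×10⁻⁶×130×180 + 25.3×10⁻⁶×130×850 + 1.2×10⁻⁶×130×500 = 3.143 mm.
The walls prevent any net length change, so an axial force P (same in every segment) develops. Compatibility: P · Σ Lᵢ/(AᵢEᵢ) = δ_free.
The series flexibility is Σ Lᵢ/(AᵢEᵢ) = 180/(2400×34×10³) + 850/(1775×45×10³) + 500/(875×147×10³) = 1.673×10⁻⁵ mm/N.
Hence P = δ_free / Σ(L/AE) = 3.143/1.673×10⁻⁵ = 187.8 kN (compressive).
σ_{concrete} = P / A = 187800 / 2400 = 78.25 MPa.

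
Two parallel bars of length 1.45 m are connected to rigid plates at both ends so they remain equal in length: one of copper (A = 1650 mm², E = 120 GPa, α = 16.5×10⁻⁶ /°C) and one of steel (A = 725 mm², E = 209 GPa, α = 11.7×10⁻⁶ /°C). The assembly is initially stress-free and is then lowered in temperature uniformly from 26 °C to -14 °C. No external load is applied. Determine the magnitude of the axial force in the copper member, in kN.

P ≈ 16.5 kN (tensile in the copper)

The copper has the larger α, so on cooling it would change length more than the steel if both were free. The rigid plates force a common final length, so the copper is put into tension and the steel into compression, with equal and opposite forces P (no external load).
Equating the net (thermal + elastic) strains gives |α₁ − α₂|·ΔT = P·[1/(A₁E₁) + 1/(A₂E₂)].
|α₁ − α₂|·ΔT = 4.8×10⁻⁶ × 40 = 0.000192.
1/(A₁E₁) + 1/(A₂E₂) = 1/(1650×120×10³) + 1/(725×209×10³) = 1.165×10⁻⁸ N⁻¹.
So P = 0.000192 / 1.165×10⁻⁸ = 16.48 kN.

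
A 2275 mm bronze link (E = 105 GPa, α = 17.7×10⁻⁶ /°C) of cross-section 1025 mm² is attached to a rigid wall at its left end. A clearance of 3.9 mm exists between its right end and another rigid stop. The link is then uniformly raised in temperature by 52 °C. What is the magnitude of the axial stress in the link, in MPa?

σ ≈ 0 MPa

If the wall were absent the link would grow by αΔT L = 17.7×10⁻⁶ × 52 × 2275 = 2.094 mm.
Since δ_free = 2.09 mm is less than the 3.9 mm gap, the link never touches the wall. No axial force develops.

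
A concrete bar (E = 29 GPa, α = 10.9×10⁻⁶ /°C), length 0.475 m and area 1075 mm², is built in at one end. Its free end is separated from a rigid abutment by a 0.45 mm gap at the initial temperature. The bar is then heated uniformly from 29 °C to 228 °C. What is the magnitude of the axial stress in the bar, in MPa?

Unrestrained expansion: δ_free = αΔT L = 10.9×10⁻⁶ × 199 × 475 = 1.03 mm.
After closing the 0.45 mm clearance, 1.03 − 0.45 = 0.5803 mm of expansion remains to be suppressed by the wall.
That suppressed elongation corresponds to σ = E·Δ/L = 29×10³ × 0.5803/475 = 35.43 MPa.

σ ≈ 35.4 MPa (compressive)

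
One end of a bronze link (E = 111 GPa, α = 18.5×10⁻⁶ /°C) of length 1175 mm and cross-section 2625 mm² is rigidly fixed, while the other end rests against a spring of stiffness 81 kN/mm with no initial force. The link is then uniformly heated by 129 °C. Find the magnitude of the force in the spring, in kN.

The unrestrained thermal change is αΔT L = 18.5×10⁻⁶ × 129 × 1175 = 2.804 mm.
Let P be the compressive force at the spring. The link shortens elastically by PL/(AE) and the spring compresses by P/k; together these equal δ_free.
So P = δ_free / [L/(AE) + 1/k] = 2.804 / [ 1175/(2625×111×10³) + 1/(81×10³) ].
P = 2.804 / 1.638×10⁻⁵ = 171200 N.

P ≈ 171 kN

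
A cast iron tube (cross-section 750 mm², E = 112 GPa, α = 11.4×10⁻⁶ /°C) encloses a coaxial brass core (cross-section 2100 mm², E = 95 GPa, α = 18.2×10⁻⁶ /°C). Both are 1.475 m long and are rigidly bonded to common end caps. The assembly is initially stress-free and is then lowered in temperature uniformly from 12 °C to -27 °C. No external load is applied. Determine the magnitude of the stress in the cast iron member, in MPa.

Equilibrium of a rigid end plate with no external load gives equal and opposite internal forces ±P in the two members. Since α_{brass} > α_{cast iron}, cooling drives the brass into tension and the cast iron into compression.
Compatibility of the two members (thermal + elastic change equal): (α₁ − α₂)ΔT = P·[1/(A₁E₁) + 1/(A₂E₂)].
|α₁ − α₂|·ΔT = 6.8×10⁻⁶ × 39 = 0.0002652.
1/(A₁E₁) + 1/(A₂E₂) = 1/(750×112×10³) + 1/(2100×95×10³) = 1.692×10⁻⁸ N⁻¹.
So P = 0.0002652 / 1.692×10⁻⁸ = 15.68 kN.
σ_{cast iron} = P/A₁ = 15680/750 = 20.9 MPa, compressive.

σ ≈ 20.9 MPa (compressive)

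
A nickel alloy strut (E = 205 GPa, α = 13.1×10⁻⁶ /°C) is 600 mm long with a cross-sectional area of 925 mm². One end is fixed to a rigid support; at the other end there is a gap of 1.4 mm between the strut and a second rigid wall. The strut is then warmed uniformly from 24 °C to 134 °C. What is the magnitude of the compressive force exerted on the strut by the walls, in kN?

P ≈ 0 kN

If the wall were absent the strut would grow by αΔT L = 13.1×10⁻⁶ × 110 × 600 = 0.8646 mm.
This is smaller than the 1.4 mm clearance, so the strut expands freely without reaching the stop — the stress is zero.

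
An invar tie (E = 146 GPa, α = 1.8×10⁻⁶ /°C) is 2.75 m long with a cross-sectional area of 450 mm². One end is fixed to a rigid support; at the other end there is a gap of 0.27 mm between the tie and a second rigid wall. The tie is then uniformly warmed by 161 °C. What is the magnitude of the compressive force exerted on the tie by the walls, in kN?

P ≈ 12.6 kN

Unrestrained expansion: δ_free = αΔT L = 1.8×10⁻⁶ × 161 × 2750 = 0.7969 mm.
The gap closes (δ_free > 0.27 mm) and the wall then resists a further 0.7969 − 0.27 = 0.5269 mm of expansion.
So σ = E(δ_free − g)/L = 146×10³ × 0.5269/2750 = 27.98 MPa.
Force on the wall = σA = 27.98 × 450 mm² = 12.59 kN.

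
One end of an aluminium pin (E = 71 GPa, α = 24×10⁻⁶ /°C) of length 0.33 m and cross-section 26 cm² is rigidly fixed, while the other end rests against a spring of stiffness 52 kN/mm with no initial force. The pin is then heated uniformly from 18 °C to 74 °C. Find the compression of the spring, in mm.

The unrestrained thermal change is αΔT L = 24×10⁻⁶ × 56 × 330 = 0.4435 mm.
Let P be the compressive force at the spring. The pin shortens elastically by PL/(AE) and the spring compresses by P/k; together these equal δ_free.
So P = δ_free / [L/(AE) + 1/k] = 0.4435 / [ 330/(2600×71×10³) + 1/(52×10³) ].
P = 0.4435 / 2.102×10⁻⁵ = 21100 N.
Spring compression = P/k = 21100/(52×10³) = 0.4058 mm.

δ ≈ 0.406 mm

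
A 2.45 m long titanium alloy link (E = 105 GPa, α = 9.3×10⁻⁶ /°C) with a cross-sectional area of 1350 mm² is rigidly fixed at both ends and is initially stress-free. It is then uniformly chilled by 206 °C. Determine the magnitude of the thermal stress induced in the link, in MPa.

Because both ends are immovable the net strain is zero, and the suppressed thermal strain is αΔT = 9.3×10⁻⁶ × 206 = 1915.8×10⁻⁶.
The stress required to suppress this strain is σ = Eε = 105×10³ × 1915.8×10⁻⁶ = 201.2 MPa, tensile since the link is trying to contract.

σ ≈ 201 MPa (tensile)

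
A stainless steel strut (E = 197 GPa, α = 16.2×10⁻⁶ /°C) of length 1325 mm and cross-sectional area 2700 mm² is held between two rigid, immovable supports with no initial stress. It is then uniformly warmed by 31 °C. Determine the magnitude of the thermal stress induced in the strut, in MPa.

σ ≈ 98.9 MPa (compressive)

With length fixed, the mechanical strain must cancel the thermal strain αΔT = 16.2×10⁻⁶ × 31 = 502.2×10⁻⁶.
σ = EαΔT = 197×10³ × 16.2×10⁻⁶ × 31 = 98.93 MPa (compressive; the strut is trying to expand).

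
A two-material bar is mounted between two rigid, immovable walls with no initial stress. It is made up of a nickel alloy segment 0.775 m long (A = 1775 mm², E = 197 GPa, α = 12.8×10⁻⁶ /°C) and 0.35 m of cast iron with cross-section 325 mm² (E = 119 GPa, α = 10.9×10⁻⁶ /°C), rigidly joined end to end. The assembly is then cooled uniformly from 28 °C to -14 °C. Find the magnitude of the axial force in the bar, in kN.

Free thermal contraction of the whole bar: Σ αᵢΔT Lᵢ = 12.8×10⁻⁶×42×775 + 10.9×10⁻⁶×42×350 = 0.5769 mm.
The walls prevent any net length change, so an axial force P (same in every segment) develops. Compatibility: P · Σ Lᵢ/(AᵢEᵢ) = δ_free.
Σ Lᵢ/(AᵢEᵢ) = 775/(1775×197×10³) + 350/(325×119×10³) = 1.127×10⁻⁵ mm/N.
So P = 0.5769 / 1.127×10⁻⁵ = 51.2 kN, tensile.

P ≈ 51.2 kN (tensile)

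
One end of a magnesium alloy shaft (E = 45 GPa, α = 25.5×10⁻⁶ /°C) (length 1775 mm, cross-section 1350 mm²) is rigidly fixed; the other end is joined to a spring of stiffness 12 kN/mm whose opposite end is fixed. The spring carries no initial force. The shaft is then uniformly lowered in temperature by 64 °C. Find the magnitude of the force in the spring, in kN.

Free thermal contraction: δ_free = αΔT L = 25.5×10⁻⁶ × 64 × 1775 = 2.897 mm.
With a force P in the spring, the elastic change of the shaft is PL/(AE) and that of the spring is P/k; compatibility requires their sum to equal δ_free.
P [ L/(AE) + 1/k ] = δ_free → P [ 1775/(1350×45×10³) + 1/(12×10³) ] = 2.897.
P = 2.897 / 0.0001126 = 25740 N.

P ≈ 25.7 kN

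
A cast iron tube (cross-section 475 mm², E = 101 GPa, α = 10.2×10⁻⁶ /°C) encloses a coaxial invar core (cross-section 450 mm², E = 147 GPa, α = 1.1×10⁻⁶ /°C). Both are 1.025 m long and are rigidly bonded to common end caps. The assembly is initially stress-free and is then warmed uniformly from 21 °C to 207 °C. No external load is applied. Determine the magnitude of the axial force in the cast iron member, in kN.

P ≈ 47.1 kN (compressive in the cast iron)

The cast iron has the larger α, so on heating it would change length more than the invar if both were free. The rigid plates force a common final length, so the cast iron is put into compression and the invar into tension, with equal and opposite forces P (no external load).
Compatibility of the two members (thermal + elastic change equal): (α₁ − α₂)ΔT = P·[1/(A₁E₁) + 1/(A₂E₂)].
|α₁ − α₂|·ΔT = 9.1×10⁻⁶ × 186 = 0.001693.
1/(A₁E₁) + 1/(A₂E₂) = 1/(475×101×10³) + 1/(450×147×10³) = 3.596×10⁻⁸ N⁻¹.
P = 0.001693 / 3.596×10⁻⁸ = 47070 N = 47.07 kN.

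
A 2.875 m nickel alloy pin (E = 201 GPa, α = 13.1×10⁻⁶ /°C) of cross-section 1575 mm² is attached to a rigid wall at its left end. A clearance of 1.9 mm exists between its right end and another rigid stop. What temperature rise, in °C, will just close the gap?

Contact occurs when the free expansion equals the gap: αΔT L = 1.9 mm.
ΔT = 1.9 / (13.1×10⁻⁶ × 2875) = 50.45 °C.

ΔT ≈ 50.4 °C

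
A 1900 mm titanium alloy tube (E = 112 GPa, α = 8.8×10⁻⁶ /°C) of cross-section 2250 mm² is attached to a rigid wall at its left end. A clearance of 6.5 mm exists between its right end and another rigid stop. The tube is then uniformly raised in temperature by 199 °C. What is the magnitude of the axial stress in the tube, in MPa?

Free thermal elongation = αΔT L = 8.8×10⁻⁶ × 199 × 1900 = 3.327 mm.
This is smaller than the 6.5 mm clearance, so the tube expands freely without reaching the stop — the stress is zero.

σ ≈ 0 MPa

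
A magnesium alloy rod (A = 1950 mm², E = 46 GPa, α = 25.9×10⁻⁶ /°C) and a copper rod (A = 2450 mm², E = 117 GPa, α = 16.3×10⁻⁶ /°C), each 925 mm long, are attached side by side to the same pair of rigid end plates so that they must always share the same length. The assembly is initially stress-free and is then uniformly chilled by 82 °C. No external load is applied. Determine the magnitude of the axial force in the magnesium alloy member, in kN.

Both members must finish at the same length. With the larger α, the magnesium alloy tends to over-contract; the plates restrain it, putting the magnesium alloy in tension and the copper in compression. With no external load the two internal forces are equal and opposite, magnitude P.
Equating the net (thermal + elastic) strains gives |α₁ − α₂|·ΔT = P·[1/(A₁E₁) + 1/(A₂E₂)].
|α₁ − α₂|·ΔT = 9.6×10⁻⁶ × 82 = 0.0007872.
1/(A₁E₁) + 1/(A₂E₂) = 1/(1950×46×10³) + 1/(2450×117×10³) = 1.464×10⁻⁸ N⁻¹.
So P = 0.0007872 / 1.464×10⁻⁸ = 53.78 kN.

P ≈ 53.8 kN (tensile in the magnesium alloy)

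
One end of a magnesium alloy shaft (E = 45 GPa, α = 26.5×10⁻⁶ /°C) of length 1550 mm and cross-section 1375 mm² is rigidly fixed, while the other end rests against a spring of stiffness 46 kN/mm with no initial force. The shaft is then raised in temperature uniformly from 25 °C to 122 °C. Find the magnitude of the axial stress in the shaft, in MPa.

σ ≈ 61.9 MPa (compressive)

If the spring were absent the shaft would lengthen by αΔT L = 26.5×10⁻⁶ × 97 × 1550 = 3.984 mm.
With a force P in the spring, the elastic change of the shaft is PL/(AE) and that of the spring is P/k; compatibility requires their sum to equal δ_free.
P [ L/(AE) + 1/k ] = δ_free → P [ 1550/(1375×45×10³) + 1/(46×10³) ] = 3.984.
P = 3.984 / 4.679×10⁻⁵ = 85150 N.
σ = P/A = 85150/1375 = 61.93 MPa.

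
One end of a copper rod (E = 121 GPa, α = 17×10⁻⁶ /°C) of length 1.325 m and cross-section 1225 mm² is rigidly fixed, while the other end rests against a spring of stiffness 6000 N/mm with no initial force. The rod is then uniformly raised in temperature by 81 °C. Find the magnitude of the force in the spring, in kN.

The unrestrained thermal change is αΔT L = 17×10⁻⁶ × 81 × 1325 = 1.825 mm.
Let P be the compressive force at the spring. The rod shortens elastically by PL/(AE) and the spring compresses by P/k; together these equal δ_free.
P [ L/(AE) + 1/k ] = δ_free → P [ 1325/(1225×121×10³) + 1/(6000) ] = 1.825.
P = 1.825 / 0.0001756 = 10390 N.

P ≈ 10.4 kN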